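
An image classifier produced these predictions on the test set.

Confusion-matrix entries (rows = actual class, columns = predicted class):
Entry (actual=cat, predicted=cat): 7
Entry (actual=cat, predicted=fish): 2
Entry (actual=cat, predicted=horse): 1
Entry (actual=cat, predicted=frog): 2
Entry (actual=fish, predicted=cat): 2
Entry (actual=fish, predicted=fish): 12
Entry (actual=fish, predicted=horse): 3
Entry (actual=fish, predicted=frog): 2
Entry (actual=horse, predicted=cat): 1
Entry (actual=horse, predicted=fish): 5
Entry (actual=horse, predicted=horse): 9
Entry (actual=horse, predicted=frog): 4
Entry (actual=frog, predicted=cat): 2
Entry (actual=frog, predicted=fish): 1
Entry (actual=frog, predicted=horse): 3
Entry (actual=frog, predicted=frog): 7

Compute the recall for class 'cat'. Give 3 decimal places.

One-vs-rest for 'cat': TP = diagonal; FP = other classes predicted 'cat'; FN = 'cat' predicted as other.
recall = TP/(TP+FN).
cat: TP=7, FN=2+1+2=5 → 7/12 = 0.5833

0.583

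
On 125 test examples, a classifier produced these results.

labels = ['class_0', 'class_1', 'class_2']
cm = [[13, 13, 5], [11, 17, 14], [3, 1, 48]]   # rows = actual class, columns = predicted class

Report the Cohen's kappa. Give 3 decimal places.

0.413

Observed agreement pₒ = trace/N = 78/125 = 0.6240
Expected agreement pₑ = Σ (rowᵢ·colᵢ)/N² = (31·27 + 42·31 + 52·67)/125² = 0.3599
κ = (pₒ − pₑ)/(1 − pₑ) = (0.6240 − 0.3599)/(1 − 0.3599) = 0.413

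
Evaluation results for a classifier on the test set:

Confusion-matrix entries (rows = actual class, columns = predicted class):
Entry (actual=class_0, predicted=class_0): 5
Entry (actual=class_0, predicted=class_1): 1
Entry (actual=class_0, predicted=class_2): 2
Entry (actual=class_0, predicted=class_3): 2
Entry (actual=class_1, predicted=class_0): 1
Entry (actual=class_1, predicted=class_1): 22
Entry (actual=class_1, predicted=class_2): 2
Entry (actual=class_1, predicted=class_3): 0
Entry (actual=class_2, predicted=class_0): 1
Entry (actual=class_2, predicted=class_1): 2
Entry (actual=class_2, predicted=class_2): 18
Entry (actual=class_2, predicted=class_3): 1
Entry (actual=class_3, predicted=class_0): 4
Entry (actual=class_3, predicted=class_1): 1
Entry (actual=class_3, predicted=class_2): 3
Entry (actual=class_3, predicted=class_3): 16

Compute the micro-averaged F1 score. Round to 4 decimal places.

0.7531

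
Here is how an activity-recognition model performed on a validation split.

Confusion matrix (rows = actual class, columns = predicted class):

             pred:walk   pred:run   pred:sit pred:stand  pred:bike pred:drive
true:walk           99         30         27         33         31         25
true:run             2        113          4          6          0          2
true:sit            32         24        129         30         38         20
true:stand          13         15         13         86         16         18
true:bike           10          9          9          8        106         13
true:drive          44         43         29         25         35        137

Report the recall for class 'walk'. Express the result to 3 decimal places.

0.404

recall = TP/(TP+FN).
walk: TP=99, FN=30+27+33+31+25=146 → 99/245 = 0.4041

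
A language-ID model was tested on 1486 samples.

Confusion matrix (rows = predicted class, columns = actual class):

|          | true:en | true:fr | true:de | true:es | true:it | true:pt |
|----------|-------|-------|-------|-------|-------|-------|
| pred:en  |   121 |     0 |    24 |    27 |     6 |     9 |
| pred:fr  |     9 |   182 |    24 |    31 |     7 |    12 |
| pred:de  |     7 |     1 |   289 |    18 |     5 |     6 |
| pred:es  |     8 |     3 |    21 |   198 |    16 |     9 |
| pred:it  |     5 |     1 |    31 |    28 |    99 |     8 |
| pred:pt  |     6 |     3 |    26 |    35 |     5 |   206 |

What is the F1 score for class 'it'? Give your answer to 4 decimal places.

One-vs-rest for 'it': TP = diagonal; FP = other classes predicted 'it'; FN = 'it' predicted as other.
F1 score = 2·TP/(2·TP+FP+FN).
it: TP=99, FP=5+1+31+28+8=73, FN=6+7+5+16+5=39 → 198/310 = 0.63871

0.6387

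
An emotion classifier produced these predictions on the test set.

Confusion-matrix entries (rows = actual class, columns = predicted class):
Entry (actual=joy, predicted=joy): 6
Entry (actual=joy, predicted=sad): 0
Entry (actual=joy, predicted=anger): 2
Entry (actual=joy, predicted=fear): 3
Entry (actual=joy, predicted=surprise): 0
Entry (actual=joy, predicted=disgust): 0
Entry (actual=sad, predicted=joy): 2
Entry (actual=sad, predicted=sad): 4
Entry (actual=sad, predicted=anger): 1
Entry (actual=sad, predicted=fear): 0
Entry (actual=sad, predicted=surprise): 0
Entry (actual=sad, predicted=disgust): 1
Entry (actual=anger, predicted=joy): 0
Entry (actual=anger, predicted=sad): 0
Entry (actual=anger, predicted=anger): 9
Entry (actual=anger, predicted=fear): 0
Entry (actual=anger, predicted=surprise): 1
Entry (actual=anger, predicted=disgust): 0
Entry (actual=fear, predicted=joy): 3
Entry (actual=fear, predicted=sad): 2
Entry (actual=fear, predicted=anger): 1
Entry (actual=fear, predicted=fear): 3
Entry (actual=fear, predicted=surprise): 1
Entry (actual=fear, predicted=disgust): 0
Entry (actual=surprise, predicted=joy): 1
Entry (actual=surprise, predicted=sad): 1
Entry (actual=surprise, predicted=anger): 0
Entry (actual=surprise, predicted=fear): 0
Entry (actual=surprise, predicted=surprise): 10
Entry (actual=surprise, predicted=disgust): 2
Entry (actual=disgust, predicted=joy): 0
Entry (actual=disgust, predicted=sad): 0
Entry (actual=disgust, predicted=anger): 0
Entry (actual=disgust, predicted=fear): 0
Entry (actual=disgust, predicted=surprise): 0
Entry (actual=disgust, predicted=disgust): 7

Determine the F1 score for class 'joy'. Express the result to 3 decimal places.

F1 score = 2·TP/(2·TP+FP+FN).
joy: TP=6, FP=2+0+3+1+0=6, FN=0+2+3+0+0=5 → 12/23 = 0.5217

0.522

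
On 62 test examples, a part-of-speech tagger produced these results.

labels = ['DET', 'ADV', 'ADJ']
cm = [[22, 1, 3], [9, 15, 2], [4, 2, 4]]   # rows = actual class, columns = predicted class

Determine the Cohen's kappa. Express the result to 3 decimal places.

0.452

Observed agreement pₒ = trace/N = 41/62 = 0.6613
Expected agreement pₑ = Σ (rowᵢ·colᵢ)/N² = (26·35 + 26·18 + 10·9)/62² = 0.3819
κ = (pₒ − pₑ)/(1 − pₑ) = (0.6613 − 0.3819)/(1 − 0.3819) = 0.452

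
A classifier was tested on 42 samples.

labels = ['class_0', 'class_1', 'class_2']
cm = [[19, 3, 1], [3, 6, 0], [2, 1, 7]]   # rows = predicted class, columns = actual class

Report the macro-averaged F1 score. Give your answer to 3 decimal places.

0.739

Per-class F1 score (2·TP/(2·TP+FP+FN)):
  class_0: TP=19, FP=3+1=4, FN=3+2=5 → 38/47 = 0.8085
  class_1: TP=6, FP=3+0=3, FN=3+1=4 → 12/19 = 0.6316
  class_2: TP=7, FP=2+1=3, FN=1+0=1 → 14/18 = 0.7778
Macro-F1 score = mean = (0.8085 + 0.6316 + 0.7778) / 3 = 0.739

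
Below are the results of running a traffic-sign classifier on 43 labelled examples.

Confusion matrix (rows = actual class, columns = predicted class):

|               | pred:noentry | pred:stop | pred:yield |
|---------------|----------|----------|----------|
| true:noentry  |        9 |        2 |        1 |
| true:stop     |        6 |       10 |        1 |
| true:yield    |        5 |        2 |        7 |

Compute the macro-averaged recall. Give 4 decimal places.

0.6127

Per-class recall (TP/(TP+FN)):
  noentry: TP=9, FN=2+1=3 → 9/12 = 0.75000
  stop: TP=10, FN=6+1=7 → 10/17 = 0.58824
  yield: TP=7, FN=5+2=7 → 7/14 = 0.50000
Macro-recall = mean = (0.75000 + 0.58824 + 0.50000) / 3 = 0.6127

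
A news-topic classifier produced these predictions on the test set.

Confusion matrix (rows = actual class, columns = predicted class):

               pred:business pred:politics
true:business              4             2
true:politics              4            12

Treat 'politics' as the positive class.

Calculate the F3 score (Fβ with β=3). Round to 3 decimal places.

0.759

Fβ = (1+β²)·TP / ((1+β²)·TP + β²·FN + FP), with β²=9
= 10·12 / (10·12 + 9·4 + 2) = 0.759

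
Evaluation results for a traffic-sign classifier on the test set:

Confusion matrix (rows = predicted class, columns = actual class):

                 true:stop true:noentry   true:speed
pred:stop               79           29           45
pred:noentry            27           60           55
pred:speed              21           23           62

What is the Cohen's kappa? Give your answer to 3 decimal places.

Observed agreement pₒ = trace/N = 201/401 = 0.5012
Expected agreement pₑ = Σ (rowᵢ·colᵢ)/N² = (127·153 + 112·142 + 162·106)/401² = 0.3265
κ = (pₒ − pₑ)/(1 − pₑ) = (0.5012 − 0.3265)/(1 − 0.3265) = 0.259

0.259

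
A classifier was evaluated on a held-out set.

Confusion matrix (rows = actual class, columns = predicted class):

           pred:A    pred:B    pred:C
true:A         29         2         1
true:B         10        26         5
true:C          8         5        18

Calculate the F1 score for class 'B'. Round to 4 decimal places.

Take TP from the diagonal, FP from the rest of the 'B' prediction marginal, FN from the rest of the 'B' actual marginal.
F1 score = 2·TP/(2·TP+FP+FN).
B: TP=26, FP=2+5=7, FN=10+5=15 → 52/74 = 0.70270

0.7027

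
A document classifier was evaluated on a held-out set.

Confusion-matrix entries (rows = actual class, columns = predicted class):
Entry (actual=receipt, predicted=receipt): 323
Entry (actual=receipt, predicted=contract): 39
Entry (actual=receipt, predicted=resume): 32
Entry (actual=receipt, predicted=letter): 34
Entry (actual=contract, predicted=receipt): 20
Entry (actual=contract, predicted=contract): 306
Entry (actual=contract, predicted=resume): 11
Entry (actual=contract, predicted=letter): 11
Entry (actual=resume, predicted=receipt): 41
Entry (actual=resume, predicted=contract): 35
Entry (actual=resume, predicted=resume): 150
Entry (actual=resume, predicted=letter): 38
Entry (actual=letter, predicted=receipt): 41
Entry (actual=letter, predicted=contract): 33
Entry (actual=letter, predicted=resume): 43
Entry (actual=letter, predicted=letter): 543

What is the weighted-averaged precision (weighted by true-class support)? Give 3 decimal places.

Per-class precision (TP/(TP+FP)):
  receipt: TP=323, FP=20+41+41=102 → 323/425 = 0.7600
  contract: TP=306, FP=39+35+33=107 → 306/413 = 0.7409
  resume: TP=150, FP=32+11+43=86 → 150/236 = 0.6356
  letter: TP=543, FP=34+11+38=83 → 543/626 = 0.8674
Weighted-precision = Σ (supportᵢ/N)·precisionᵢ with N=1700: (428/1700)·0.7600 + (348/1700)·0.7409 + (264/1700)·0.6356 + (660/1700)·0.8674 = 0.778

0.778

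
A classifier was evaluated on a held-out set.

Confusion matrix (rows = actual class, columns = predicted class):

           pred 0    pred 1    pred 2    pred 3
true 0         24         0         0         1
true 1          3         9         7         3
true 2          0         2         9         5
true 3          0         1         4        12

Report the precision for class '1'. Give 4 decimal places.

0.7500

Take TP from the diagonal, FP from the rest of the '1' prediction marginal, FN from the rest of the '1' actual marginal.
precision = TP/(TP+FP).
1: TP=9, FP=0+2+1=3 → 9/12 = 0.75000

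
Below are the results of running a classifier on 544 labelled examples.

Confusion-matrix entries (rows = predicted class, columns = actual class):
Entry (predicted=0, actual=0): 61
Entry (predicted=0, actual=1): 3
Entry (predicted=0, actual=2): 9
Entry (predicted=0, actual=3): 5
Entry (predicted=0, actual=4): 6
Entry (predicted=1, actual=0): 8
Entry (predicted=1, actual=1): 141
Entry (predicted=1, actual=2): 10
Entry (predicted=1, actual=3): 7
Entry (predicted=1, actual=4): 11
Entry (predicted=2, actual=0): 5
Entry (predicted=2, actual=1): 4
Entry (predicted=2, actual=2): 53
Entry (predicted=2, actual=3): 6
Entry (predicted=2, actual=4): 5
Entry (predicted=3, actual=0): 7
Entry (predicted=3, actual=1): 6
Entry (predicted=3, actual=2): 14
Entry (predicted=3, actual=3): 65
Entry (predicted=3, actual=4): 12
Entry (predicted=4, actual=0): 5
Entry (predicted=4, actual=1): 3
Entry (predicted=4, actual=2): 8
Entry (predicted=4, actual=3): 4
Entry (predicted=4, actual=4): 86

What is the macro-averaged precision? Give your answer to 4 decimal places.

Per-class precision (TP/(TP+FP)):
  0: TP=61, FP=3+9+5+6=23 → 61/84 = 0.72619
  1: TP=141, FP=8+10+7+11=36 → 141/177 = 0.79661
  2: TP=53, FP=5+4+6+5=20 → 53/73 = 0.72603
  3: TP=65, FP=7+6+14+12=39 → 65/104 = 0.62500
  4: TP=86, FP=5+3+8+4=20 → 86/106 = 0.81132
Macro-precision = mean = (0.72619 + 0.79661 + 0.72603 + 0.62500 + 0.81132) / 5 = 0.7370

0.7370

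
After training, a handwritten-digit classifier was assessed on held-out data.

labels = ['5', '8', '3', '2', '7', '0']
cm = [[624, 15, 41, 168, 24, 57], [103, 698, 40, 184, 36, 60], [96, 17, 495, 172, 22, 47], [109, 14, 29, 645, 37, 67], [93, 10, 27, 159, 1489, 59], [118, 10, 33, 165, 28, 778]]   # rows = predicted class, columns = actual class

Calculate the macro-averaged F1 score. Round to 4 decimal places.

Per-class F1 score (2·TP/(2·TP+FP+FN)):
  5: TP=624, FP=15+41+168+24+57=305, FN=103+96+109+93+118=519 → 1248/2072 = 0.60232
  8: TP=698, FP=103+40+184+36+60=423, FN=15+17+14+10+10=66 → 1396/1885 = 0.74058
  3: TP=495, FP=96+17+172+22+47=354, FN=41+40+29+27+33=170 → 990/1514 = 0.65390
  2: TP=645, FP=109+14+29+37+67=256, FN=168+184+172+159+165=848 → 1290/2394 = 0.53885
  7: TP=1489, FP=93+10+27+159+59=348, FN=24+36+22+37+28=147 → 2978/3473 = 0.85747
  0: TP=778, FP=118+10+33+165+28=354, FN=57+60+47+67+59=290 → 1556/2200 = 0.70727
Macro-F1 score = mean = (0.60232 + 0.74058 + 0.65390 + 0.53885 + 0.85747 + 0.70727) / 6 = 0.6834

0.6834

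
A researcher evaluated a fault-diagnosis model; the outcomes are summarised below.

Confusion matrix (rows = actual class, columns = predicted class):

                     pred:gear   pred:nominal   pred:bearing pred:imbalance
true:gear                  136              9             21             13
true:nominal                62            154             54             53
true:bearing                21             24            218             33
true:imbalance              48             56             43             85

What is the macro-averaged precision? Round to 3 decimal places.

Per-class precision (TP/(TP+FP)):
  gear: TP=136, FP=62+21+48=131 → 136/267 = 0.5094
  nominal: TP=154, FP=9+24+56=89 → 154/243 = 0.6337
  bearing: TP=218, FP=21+54+43=118 → 218/336 = 0.6488
  imbalance: TP=85, FP=13+53+33=99 → 85/184 = 0.4620
Macro-precision = mean = (0.5094 + 0.6337 + 0.6488 + 0.4620) / 4 = 0.563

0.563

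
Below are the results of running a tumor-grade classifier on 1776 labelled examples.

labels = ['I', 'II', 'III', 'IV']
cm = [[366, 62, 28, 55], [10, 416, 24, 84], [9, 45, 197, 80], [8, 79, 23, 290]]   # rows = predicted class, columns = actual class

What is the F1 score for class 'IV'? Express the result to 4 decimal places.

0.6381

Take TP from the diagonal, FP from the rest of the 'IV' prediction marginal, FN from the rest of the 'IV' actual marginal.
F1 score = 2·TP/(2·TP+FP+FN).
IV: TP=290, FP=8+79+23=110, FN=55+84+80=219 → 580/909 = 0.63806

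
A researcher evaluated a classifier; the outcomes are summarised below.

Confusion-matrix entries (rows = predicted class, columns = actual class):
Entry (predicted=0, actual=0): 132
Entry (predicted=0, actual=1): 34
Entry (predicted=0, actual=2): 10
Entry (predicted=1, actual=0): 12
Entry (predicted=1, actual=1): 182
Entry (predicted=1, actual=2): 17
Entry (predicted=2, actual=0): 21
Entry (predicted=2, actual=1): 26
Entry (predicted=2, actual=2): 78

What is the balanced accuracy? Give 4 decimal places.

Balanced accuracy = mean of per-class recall.
  0: recall = 132/165 = 0.80000
  1: recall = 182/242 = 0.75207
  2: recall = 78/105 = 0.74286
Mean = (0.80000 + 0.75207 + 0.74286) / 3 = 0.7650

0.7650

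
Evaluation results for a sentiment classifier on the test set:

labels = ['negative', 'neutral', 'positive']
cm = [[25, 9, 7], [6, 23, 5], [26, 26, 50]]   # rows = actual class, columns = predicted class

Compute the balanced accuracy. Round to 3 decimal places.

Balanced accuracy = mean of per-class recall.
  negative: recall = 25/41 = 0.6098
  neutral: recall = 23/34 = 0.6765
  positive: recall = 50/102 = 0.4902
Mean = (0.6098 + 0.6765 + 0.4902) / 3 = 0.592

0.592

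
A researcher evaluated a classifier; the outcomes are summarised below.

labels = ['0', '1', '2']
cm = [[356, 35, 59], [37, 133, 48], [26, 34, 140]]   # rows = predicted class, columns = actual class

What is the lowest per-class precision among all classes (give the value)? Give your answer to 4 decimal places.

0.6101

Per-class precision (TP/(TP+FP)):
  0: TP=356, FP=35+59=94 → 356/450 = 0.79111
  1: TP=133, FP=37+48=85 → 133/218 = 0.61009
  2: TP=140, FP=26+34=60 → 140/200 = 0.70000
Lowest is class '1' with precision = 0.6101.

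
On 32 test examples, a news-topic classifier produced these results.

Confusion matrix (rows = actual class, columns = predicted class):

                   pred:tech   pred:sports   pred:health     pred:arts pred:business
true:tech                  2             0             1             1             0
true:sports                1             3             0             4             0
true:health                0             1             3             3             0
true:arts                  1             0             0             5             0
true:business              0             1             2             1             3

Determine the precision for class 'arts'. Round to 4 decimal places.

0.3571

precision = TP/(TP+FP).
arts: TP=5, FP=1+4+3+1=9 → 5/14 = 0.35714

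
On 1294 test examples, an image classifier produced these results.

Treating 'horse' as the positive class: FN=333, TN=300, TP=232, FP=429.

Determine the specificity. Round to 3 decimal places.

Specificity = TN/(TN+FP) = 300/(300+429) = 0.412

0.412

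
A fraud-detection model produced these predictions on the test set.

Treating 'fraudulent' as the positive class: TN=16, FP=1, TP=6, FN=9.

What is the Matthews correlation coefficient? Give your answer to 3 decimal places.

MCC = (TP·TN − FP·FN) / √((TP+FP)(TP+FN)(TN+FP)(TN+FN))
Numerator = 6·16 − 1·9 = 87
Denominator = √(7·15·17·25) = √44625 = 211.2463
MCC = 87 / 211.2463 = 0.412

0.412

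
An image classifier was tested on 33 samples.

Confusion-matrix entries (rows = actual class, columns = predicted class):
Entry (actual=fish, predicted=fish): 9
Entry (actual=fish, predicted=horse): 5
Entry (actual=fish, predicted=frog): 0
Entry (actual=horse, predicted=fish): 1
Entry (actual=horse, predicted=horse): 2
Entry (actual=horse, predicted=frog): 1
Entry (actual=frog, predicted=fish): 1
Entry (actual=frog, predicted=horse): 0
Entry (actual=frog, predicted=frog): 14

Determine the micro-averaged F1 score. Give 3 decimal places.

0.758

Micro-averaging pools counts across classes: ΣTP=25, ΣFP=8, ΣFN=8.
Micro-F1 score = 2·TP/(2·TP+FP+FN) on pooled counts = 0.758 (equals overall accuracy in single-label multiclass).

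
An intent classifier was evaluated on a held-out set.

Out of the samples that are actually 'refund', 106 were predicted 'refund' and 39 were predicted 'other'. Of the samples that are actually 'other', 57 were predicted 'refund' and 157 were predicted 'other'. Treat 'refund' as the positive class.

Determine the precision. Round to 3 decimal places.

Precision = TP/(TP+FP) = 106/(106+57) = 106/163 = 0.650

0.650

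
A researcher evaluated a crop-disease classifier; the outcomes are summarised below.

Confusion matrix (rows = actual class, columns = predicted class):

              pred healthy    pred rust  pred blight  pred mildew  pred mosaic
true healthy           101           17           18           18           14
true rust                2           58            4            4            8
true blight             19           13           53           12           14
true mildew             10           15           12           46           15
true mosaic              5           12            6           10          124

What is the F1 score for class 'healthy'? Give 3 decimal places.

Take TP from the diagonal, FP from the rest of the 'healthy' prediction marginal, FN from the rest of the 'healthy' actual marginal.
F1 score = 2·TP/(2·TP+FP+FN).
healthy: TP=101, FP=2+19+10+5=36, FN=17+18+18+14=67 → 202/305 = 0.6623

0.662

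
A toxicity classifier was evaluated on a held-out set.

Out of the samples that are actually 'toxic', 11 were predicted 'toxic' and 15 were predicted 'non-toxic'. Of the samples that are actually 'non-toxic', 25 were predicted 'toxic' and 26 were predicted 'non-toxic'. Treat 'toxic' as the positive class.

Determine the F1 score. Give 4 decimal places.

0.3548

Precision = TP/(TP+FP) = 11/36 = 0.3056
Recall = TP/(TP+FN) = 11/26 = 0.4231
F1 = 2·TP/(2·TP+FP+FN) = 22/62 = 0.3548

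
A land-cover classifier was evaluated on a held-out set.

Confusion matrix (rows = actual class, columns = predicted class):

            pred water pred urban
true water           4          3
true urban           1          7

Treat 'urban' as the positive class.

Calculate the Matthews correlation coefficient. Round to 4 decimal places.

0.4725

MCC = (TP·TN − FP·FN) / √((TP+FP)(TP+FN)(TN+FP)(TN+FN))
Numerator = 7·4 − 3·1 = 25
Denominator = √(10·8·7·5) = √2800 = 52.9150
MCC = 25 / 52.9150 = 0.4725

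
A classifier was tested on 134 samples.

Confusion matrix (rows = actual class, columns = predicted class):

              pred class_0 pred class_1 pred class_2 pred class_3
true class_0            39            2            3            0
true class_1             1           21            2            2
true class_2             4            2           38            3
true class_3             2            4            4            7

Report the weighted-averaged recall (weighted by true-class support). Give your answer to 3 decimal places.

Per-class recall (TP/(TP+FN)):
  class_0: TP=39, FN=2+3+0=5 → 39/44 = 0.8864
  class_1: TP=21, FN=1+2+2=5 → 21/26 = 0.8077
  class_2: TP=38, FN=4+2+3=9 → 38/47 = 0.8085
  class_3: TP=7, FN=2+4+4=10 → 7/17 = 0.4118
Weighted-recall = Σ (supportᵢ/N)·recallᵢ with N=134: (44/134)·0.8864 + (26/134)·0.8077 + (47/134)·0.8085 + (17/134)·0.4118 = 0.784

0.784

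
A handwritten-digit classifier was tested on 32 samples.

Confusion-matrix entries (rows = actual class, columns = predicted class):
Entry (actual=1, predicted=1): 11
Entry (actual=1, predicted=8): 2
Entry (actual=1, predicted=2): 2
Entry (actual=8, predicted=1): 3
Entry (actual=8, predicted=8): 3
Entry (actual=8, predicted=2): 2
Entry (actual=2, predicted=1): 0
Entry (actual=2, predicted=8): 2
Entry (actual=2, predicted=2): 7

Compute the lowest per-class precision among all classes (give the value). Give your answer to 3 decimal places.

0.429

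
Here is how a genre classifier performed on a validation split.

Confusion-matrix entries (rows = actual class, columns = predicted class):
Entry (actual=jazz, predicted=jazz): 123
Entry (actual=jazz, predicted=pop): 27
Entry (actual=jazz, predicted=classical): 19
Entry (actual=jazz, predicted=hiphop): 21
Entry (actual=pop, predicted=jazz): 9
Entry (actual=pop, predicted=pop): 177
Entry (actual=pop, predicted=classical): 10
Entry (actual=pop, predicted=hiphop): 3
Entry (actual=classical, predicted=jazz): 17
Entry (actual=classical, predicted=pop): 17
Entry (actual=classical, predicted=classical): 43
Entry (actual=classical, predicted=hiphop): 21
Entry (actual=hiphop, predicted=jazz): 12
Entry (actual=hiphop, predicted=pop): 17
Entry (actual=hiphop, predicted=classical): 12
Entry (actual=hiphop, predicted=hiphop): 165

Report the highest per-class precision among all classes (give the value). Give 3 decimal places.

Per-class precision (TP/(TP+FP)):
  jazz: TP=123, FP=9+17+12=38 → 123/161 = 0.7640
  pop: TP=177, FP=27+17+17=61 → 177/238 = 0.7437
  classical: TP=43, FP=19+10+12=41 → 43/84 = 0.5119
  hiphop: TP=165, FP=21+3+21=45 → 165/210 = 0.7857
Highest is class 'hiphop' with precision = 0.786.

0.786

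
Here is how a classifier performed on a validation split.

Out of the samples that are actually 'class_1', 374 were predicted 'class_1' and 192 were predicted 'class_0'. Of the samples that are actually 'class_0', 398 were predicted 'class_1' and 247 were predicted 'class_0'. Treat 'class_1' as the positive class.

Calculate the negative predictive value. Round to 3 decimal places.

NPV = TN/(TN+FN) = 247/(247+192) = 0.563

0.563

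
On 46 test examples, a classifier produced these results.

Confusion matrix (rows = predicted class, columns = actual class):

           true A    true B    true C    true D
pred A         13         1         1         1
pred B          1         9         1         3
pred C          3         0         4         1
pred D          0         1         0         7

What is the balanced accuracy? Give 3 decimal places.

0.708

Balanced accuracy = mean of per-class recall.
  A: recall = 13/17 = 0.7647
  B: recall = 9/11 = 0.8182
  C: recall = 4/6 = 0.6667
  D: recall = 7/12 = 0.5833
Mean = (0.7647 + 0.8182 + 0.6667 + 0.5833) / 4 = 0.708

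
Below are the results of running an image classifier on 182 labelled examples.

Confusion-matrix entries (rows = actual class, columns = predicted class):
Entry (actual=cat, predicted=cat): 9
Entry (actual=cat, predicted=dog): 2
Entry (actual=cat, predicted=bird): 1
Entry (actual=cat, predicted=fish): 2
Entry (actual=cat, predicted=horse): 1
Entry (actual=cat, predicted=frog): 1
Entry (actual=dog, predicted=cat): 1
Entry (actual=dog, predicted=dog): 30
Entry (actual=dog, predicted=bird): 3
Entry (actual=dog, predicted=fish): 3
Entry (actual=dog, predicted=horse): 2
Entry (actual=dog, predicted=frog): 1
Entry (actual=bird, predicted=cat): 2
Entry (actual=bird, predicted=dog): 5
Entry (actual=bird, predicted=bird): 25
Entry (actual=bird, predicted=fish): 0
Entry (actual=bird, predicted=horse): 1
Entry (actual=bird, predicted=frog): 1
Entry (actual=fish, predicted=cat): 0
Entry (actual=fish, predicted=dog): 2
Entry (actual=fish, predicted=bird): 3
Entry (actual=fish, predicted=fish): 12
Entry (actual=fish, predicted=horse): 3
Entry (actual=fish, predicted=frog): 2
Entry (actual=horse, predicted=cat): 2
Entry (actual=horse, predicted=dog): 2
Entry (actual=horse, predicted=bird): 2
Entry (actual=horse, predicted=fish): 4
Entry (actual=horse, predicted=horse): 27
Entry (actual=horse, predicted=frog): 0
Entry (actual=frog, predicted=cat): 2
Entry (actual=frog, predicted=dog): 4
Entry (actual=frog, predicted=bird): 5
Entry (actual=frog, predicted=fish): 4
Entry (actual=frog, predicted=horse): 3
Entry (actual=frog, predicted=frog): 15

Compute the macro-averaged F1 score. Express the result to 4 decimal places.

Per-class F1 score (2·TP/(2·TP+FP+FN)):
  cat: TP=9, FP=1+2+0+2+2=7, FN=2+1+2+1+1=7 → 18/32 = 0.56250
  dog: TP=30, FP=2+5+2+2+4=15, FN=1+3+3+2+1=10 → 60/85 = 0.70588
  bird: TP=25, FP=1+3+3+2+5=14, FN=2+5+0+1+1=9 → 50/73 = 0.68493
  fish: TP=12, FP=2+3+0+4+4=13, FN=0+2+3+3+2=10 → 24/47 = 0.51064
  horse: TP=27, FP=1+2+1+3+3=10, FN=2+2+2+4+0=10 → 54/74 = 0.72973
  frog: TP=15, FP=1+1+1+2+0=5, FN=2+4+5+4+3=18 → 30/53 = 0.56604
Macro-F1 score = mean = (0.56250 + 0.70588 + 0.68493 + 0.51064 + 0.72973 + 0.56604) / 6 = 0.6266

0.6266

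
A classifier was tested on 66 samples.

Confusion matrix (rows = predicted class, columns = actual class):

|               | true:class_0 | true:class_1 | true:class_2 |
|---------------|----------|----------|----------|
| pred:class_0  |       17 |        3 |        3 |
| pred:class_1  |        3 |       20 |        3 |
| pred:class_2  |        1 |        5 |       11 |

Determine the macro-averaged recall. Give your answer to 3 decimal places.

0.724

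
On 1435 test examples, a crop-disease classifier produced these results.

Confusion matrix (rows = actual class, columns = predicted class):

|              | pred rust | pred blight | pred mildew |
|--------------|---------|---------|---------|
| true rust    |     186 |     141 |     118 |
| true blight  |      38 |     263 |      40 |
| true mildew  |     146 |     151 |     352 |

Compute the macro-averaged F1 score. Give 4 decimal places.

0.5503

Per-class F1 score (2·TP/(2·TP+FP+FN)):
  rust: TP=186, FP=38+146=184, FN=141+118=259 → 372/815 = 0.45644
  blight: TP=263, FP=141+151=292, FN=38+40=78 → 526/896 = 0.58705
  mildew: TP=352, FP=118+40=158, FN=146+151=297 → 704/1159 = 0.60742
Macro-F1 score = mean = (0.45644 + 0.58705 + 0.60742) / 3 = 0.5503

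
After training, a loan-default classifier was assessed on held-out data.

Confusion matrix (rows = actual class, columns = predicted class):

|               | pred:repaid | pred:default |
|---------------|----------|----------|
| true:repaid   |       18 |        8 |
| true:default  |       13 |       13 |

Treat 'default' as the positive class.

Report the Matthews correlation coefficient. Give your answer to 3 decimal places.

0.196

MCC = (TP·TN − FP·FN) / √((TP+FP)(TP+FN)(TN+FP)(TN+FN))
Numerator = 13·18 − 8·13 = 130
Denominator = √(21·26·26·31) = √440076 = 663.3822
MCC = 130 / 663.3822 = 0.196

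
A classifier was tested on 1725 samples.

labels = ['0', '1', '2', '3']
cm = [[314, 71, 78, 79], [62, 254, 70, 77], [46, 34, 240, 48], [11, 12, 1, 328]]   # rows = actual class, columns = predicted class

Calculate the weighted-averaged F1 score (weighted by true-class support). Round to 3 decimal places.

Per-class F1 score (2·TP/(2·TP+FP+FN)):
  0: TP=314, FP=62+46+11=119, FN=71+78+79=228 → 628/975 = 0.6441
  1: TP=254, FP=71+34+12=117, FN=62+70+77=209 → 508/834 = 0.6091
  2: TP=240, FP=78+70+1=149, FN=46+34+48=128 → 480/757 = 0.6341
  3: TP=328, FP=79+77+48=204, FN=11+12+1=24 → 656/884 = 0.7421
Weighted-F1 score = Σ (supportᵢ/N)·F1 scoreᵢ with N=1725: (542/1725)·0.6441 + (463/1725)·0.6091 + (368/1725)·0.6341 + (352/1725)·0.7421 = 0.653

0.653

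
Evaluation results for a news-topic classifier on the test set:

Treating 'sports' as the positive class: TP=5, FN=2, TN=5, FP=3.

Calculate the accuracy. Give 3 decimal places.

Accuracy = (TP+TN)/N = (5+5)/15 = 0.667

0.667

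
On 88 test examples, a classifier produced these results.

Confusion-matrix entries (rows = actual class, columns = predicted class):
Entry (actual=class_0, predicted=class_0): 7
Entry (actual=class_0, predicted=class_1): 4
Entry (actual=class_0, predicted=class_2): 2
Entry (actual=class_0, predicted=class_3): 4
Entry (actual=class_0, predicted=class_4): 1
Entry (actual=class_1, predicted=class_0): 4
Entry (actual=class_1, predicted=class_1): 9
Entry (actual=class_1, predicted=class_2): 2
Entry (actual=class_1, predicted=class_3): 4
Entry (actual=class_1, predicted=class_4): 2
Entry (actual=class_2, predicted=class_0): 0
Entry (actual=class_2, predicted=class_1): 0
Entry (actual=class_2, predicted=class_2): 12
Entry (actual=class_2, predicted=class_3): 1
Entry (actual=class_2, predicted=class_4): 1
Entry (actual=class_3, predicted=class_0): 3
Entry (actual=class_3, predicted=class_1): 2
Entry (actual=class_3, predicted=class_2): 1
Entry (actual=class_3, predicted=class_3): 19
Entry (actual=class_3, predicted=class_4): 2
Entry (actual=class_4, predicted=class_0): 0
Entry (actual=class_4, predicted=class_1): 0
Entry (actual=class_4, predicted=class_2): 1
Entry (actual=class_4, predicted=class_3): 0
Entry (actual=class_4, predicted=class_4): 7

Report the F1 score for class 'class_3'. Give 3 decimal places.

0.691

F1 score = 2·TP/(2·TP+FP+FN).
class_3: TP=19, FP=4+4+1+0=9, FN=3+2+1+2=8 → 38/55 = 0.6909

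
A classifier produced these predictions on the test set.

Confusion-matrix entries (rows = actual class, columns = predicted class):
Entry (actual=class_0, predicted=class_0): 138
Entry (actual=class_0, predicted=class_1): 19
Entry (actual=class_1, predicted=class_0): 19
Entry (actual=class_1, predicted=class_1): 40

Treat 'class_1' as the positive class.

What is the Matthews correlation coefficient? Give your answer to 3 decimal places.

0.557

MCC = (TP·TN − FP·FN) / √((TP+FP)(TP+FN)(TN+FP)(TN+FN))
Numerator = 40·138 − 19·19 = 5159
Denominator = √(59·59·157·157) = √85803169 = 9263.0000
MCC = 5159 / 9263.0000 = 0.557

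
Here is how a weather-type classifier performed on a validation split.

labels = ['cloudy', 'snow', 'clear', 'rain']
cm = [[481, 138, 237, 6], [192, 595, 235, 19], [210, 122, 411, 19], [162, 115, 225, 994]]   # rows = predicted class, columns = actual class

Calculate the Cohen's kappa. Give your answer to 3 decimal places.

0.463

Observed agreement pₒ = trace/N = 2481/4161 = 0.5963
Expected agreement pₑ = Σ (rowᵢ·colᵢ)/N² = (1045·862 + 970·1041 + 1108·762 + 1038·1496)/4161² = 0.2488
κ = (pₒ − pₑ)/(1 − pₑ) = (0.5963 − 0.2488)/(1 − 0.2488) = 0.463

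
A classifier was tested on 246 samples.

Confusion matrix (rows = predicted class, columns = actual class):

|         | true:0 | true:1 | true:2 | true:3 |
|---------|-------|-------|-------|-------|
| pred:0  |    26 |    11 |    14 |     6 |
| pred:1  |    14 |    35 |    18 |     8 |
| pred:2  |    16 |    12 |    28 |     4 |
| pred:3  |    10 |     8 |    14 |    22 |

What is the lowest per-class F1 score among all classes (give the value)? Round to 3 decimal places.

0.418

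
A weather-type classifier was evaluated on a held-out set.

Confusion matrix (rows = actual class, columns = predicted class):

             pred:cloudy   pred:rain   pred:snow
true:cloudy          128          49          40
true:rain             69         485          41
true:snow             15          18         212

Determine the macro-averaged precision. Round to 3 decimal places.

Per-class precision (TP/(TP+FP)):
  cloudy: TP=128, FP=69+15=84 → 128/212 = 0.6038
  rain: TP=485, FP=49+18=67 → 485/552 = 0.8786
  snow: TP=212, FP=40+41=81 → 212/293 = 0.7235
Macro-precision = mean = (0.6038 + 0.8786 + 0.7235) / 3 = 0.735

0.735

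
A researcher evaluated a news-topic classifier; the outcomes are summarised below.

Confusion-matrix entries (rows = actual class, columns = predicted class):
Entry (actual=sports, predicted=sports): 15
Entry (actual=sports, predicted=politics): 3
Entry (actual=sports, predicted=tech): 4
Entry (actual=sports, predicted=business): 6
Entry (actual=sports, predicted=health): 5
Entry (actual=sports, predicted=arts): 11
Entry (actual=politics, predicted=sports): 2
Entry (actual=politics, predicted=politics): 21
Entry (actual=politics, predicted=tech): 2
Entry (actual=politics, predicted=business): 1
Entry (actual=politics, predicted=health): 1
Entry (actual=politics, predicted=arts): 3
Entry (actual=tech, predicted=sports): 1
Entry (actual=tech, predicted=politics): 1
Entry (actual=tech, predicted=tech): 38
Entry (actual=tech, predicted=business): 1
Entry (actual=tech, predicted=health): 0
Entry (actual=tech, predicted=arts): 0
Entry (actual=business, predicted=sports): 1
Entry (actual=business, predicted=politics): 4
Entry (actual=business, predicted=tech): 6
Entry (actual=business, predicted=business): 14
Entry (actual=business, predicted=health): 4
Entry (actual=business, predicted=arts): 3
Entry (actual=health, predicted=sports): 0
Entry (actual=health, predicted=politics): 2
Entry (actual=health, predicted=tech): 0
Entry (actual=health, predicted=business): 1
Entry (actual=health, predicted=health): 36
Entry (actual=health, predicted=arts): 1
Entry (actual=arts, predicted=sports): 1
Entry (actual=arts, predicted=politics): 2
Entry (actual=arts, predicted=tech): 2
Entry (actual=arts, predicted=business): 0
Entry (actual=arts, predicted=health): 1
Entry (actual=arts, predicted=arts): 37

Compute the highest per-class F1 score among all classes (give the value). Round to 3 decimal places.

Per-class F1 score (2·TP/(2·TP+FP+FN)):
  sports: TP=15, FP=2+1+1+0+1=5, FN=3+4+6+5+11=29 → 30/64 = 0.4688
  politics: TP=21, FP=3+1+4+2+2=12, FN=2+2+1+1+3=9 → 42/63 = 0.6667
  tech: TP=38, FP=4+2+6+0+2=14, FN=1+1+1+0+0=3 → 76/93 = 0.8172
  business: TP=14, FP=6+1+1+1+0=9, FN=1+4+6+4+3=18 → 28/55 = 0.5091
  health: TP=36, FP=5+1+0+4+1=11, FN=0+2+0+1+1=4 → 72/87 = 0.8276
  arts: TP=37, FP=11+3+0+3+1=18, FN=1+2+2+0+1=6 → 74/98 = 0.7551
Highest is class 'health' with F1 score = 0.828.

0.828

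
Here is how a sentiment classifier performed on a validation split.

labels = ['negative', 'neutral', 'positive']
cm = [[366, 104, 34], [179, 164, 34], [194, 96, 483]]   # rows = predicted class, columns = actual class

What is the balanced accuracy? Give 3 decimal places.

Balanced accuracy = mean of per-class recall.
  negative: recall = 366/739 = 0.4953
  neutral: recall = 164/364 = 0.4505
  positive: recall = 483/551 = 0.8766
Mean = (0.4953 + 0.4505 + 0.8766) / 3 = 0.607

0.607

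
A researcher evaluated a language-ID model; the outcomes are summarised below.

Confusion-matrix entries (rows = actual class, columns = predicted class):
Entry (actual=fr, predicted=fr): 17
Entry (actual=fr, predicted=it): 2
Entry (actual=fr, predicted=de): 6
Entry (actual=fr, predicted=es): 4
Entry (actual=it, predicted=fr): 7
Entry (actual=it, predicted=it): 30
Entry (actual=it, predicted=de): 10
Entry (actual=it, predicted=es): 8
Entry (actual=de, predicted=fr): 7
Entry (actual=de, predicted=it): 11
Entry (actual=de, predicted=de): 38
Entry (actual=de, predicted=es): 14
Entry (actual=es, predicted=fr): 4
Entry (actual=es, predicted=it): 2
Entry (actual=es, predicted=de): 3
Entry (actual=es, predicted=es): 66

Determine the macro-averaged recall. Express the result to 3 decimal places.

Per-class recall (TP/(TP+FN)):
  fr: TP=17, FN=2+6+4=12 → 17/29 = 0.5862
  it: TP=30, FN=7+10+8=25 → 30/55 = 0.5455
  de: TP=38, FN=7+11+14=32 → 38/70 = 0.5429
  es: TP=66, FN=4+2+3=9 → 66/75 = 0.8800
Macro-recall = mean = (0.5862 + 0.5455 + 0.5429 + 0.8800) / 4 = 0.639

0.639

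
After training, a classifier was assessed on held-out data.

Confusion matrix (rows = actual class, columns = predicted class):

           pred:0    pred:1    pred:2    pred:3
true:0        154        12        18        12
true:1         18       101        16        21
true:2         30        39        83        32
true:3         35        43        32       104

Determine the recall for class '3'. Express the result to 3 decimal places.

0.486

Take TP from the diagonal, FP from the rest of the '3' prediction marginal, FN from the rest of the '3' actual marginal.
recall = TP/(TP+FN).
3: TP=104, FN=35+43+32=110 → 104/214 = 0.4860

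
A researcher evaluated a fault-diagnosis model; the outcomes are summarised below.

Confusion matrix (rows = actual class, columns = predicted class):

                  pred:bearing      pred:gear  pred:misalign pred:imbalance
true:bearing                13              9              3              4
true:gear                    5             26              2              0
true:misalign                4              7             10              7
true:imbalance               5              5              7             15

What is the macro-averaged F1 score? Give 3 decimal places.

0.508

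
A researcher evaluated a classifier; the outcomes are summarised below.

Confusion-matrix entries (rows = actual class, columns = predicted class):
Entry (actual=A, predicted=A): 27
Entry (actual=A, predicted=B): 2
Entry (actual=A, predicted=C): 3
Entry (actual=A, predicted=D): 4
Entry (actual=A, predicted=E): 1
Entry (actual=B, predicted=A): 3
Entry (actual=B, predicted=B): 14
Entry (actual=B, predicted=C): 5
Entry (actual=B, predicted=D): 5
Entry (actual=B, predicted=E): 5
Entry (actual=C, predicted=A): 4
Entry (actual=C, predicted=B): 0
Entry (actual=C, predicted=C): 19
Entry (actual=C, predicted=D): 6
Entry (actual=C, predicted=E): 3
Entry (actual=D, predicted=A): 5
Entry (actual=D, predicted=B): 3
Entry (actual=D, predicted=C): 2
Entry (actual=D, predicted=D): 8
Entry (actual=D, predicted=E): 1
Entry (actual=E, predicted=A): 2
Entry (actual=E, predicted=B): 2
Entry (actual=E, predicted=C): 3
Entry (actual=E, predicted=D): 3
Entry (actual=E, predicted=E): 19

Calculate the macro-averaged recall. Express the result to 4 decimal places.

Per-class recall (TP/(TP+FN)):
  A: TP=27, FN=2+3+4+1=10 → 27/37 = 0.72973
  B: TP=14, FN=3+5+5+5=18 → 14/32 = 0.43750
  C: TP=19, FN=4+0+6+3=13 → 19/32 = 0.59375
  D: TP=8, FN=5+3+2+1=11 → 8/19 = 0.42105
  E: TP=19, FN=2+2+3+3=10 → 19/29 = 0.65517
Macro-recall = mean = (0.72973 + 0.43750 + 0.59375 + 0.42105 + 0.65517) / 5 = 0.5674

0.5674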